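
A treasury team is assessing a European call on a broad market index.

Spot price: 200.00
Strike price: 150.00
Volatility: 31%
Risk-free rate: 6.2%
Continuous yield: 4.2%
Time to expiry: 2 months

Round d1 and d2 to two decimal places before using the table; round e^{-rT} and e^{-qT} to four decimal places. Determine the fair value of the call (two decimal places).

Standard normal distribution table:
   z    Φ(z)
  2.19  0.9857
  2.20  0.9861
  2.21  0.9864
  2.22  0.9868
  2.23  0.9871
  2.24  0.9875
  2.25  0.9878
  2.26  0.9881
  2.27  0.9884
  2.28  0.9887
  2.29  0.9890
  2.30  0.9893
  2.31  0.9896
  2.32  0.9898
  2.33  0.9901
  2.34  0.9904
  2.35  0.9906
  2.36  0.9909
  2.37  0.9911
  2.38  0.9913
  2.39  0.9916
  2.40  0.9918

50.19

T = 0.1667;  σ√T = 0.1266
d₁ = [ln(200/150) + (0.062 − 0.042 + 0.31²/2)·0.1667] / 0.1266 = [0.2877 + 0.0113] / 0.1266 = 2.3628 → 2.36
d₂ = d₁ − σ√T = 2.3628 − 0.1266 = 2.2362 → 2.24
e^(−qT) = e^(−0.042·0.1667) = 0.9930;  e^(−rT) = e^(−0.062·0.1667) = 0.9897
N(d₁) = N(2.36) = 0.9909;  N(d₂) = N(2.24) = 0.9875
C = 200·0.9930·0.9909 − 150·0.9897·0.9875 = 196.7927 − 146.5993 = 50.1934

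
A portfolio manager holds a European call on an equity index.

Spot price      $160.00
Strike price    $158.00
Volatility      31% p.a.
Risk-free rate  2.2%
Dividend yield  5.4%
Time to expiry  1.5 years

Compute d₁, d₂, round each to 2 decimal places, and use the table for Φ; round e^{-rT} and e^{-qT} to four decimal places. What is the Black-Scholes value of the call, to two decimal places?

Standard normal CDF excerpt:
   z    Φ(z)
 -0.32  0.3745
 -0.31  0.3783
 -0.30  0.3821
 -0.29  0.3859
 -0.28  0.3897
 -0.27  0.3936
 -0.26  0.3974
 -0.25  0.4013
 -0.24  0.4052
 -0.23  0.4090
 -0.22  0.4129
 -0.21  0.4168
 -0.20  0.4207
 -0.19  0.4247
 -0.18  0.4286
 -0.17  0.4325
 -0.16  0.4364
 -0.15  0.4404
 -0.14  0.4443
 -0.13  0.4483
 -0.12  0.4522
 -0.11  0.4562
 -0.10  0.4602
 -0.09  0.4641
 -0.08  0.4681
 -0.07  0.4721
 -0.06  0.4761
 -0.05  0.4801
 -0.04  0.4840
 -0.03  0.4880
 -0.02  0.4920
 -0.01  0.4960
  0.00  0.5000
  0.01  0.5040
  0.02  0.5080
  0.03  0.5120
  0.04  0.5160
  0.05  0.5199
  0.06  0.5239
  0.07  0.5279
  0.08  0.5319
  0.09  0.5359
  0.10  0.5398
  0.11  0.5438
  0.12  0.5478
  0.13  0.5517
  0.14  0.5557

σ√T = 0.31 × 1.2247 = 0.3797
ln(S/K) + (r − q + σ²/2)T = ln(160/158) + (0.022 − 0.054 + 0.31²/2)·1.5 = 0.0126 + 0.0241 = 0.0367
d₁ = 0.0367 / 0.3797 = 0.0965 which rounds to 0.10
d₂ = d₁ − σ√T = 0.0965 − 0.3797 = -0.2831 which rounds to -0.28
exp(−qT) = exp(−0.054·1.5) = 0.9222;  exp(−rT) = exp(−0.022·1.5) = 0.9675
N(d₁) = N(0.10) = 0.5398;  N(d₂) = N(-0.28) = 0.3897
C = 160·0.9222·0.5398 − 158·0.9675·0.3897 = 79.6486 − 59.5715 = 20.0771

$20.08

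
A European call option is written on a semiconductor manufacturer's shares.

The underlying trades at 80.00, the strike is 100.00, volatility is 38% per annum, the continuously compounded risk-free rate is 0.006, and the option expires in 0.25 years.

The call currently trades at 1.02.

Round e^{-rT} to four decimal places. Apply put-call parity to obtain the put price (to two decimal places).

e^(−rT) = e^(−0.006·0.25) = 0.9985
Put-call parity: C − P = S − K·e^(−rT) = 80 − 100·0.9985 = 80 − 99.8500 = -19.8500
P = C − (C − P) = 1.02 − (-19.8500) = 20.8700

20.87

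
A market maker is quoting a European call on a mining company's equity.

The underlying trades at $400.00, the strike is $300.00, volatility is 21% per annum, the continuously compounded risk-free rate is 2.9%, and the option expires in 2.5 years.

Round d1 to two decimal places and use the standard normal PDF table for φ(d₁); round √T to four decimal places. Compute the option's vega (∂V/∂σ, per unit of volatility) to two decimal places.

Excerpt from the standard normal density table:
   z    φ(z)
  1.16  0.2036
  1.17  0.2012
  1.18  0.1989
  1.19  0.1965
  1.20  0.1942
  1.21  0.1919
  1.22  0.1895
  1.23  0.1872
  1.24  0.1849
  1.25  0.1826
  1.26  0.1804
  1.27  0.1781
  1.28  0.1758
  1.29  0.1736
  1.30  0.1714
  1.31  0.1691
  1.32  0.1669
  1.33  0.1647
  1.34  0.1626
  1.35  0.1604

σ√T = 0.21·√2.5 = 0.3320
d₁ = [ln(400/300) + (0.029 + 0.21²/2)·2.5] / 0.3320 = [0.2877 + 0.1276] / 0.3320 = 1.2508 ⇒ 1.25
√T = √2.5 = 1.5811
φ(d₁) = φ(1.25) = 0.1826
vega = S·φ(d₁)·√T = 400·0.1826·1.5811 = 115.4835
(Call and put vega coincide under Black-Scholes.)

115.48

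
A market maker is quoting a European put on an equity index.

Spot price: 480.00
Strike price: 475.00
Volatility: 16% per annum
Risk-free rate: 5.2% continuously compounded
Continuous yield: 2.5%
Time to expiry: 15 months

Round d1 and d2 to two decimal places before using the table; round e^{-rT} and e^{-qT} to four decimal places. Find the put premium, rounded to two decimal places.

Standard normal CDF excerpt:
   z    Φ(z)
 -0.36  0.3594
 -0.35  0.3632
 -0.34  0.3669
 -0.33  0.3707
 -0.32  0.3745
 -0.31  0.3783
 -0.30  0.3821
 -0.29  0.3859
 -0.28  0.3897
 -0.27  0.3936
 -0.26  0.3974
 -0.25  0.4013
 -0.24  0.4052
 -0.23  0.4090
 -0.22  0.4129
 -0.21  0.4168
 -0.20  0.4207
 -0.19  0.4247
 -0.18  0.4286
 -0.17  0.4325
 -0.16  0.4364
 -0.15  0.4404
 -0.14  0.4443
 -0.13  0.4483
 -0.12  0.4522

T = 1.25;  σ√T = 0.1789
d₁ = [ln(480/475) + (0.052 − 0.025 + 0.16²/2)·1.25] / 0.1789 = [0.0105 + 0.0497] / 0.1789 = 0.3366 which rounds to 0.34
d₂ = d₁ − σ√T = 0.3366 − 0.1789 = 0.1578 which rounds to 0.16
exp(−qT) = exp(−0.025·1.25) = 0.9692;  exp(−rT) = exp(−0.052·1.25) = 0.9371
N(−d₂) = N(-0.16) = 0.4364;  N(−d₁) = N(-0.34) = 0.3669
P = 475·0.9371·0.4364 − 480·0.9692·0.3669 = 194.2515 − 170.6878 = 23.5637

23.56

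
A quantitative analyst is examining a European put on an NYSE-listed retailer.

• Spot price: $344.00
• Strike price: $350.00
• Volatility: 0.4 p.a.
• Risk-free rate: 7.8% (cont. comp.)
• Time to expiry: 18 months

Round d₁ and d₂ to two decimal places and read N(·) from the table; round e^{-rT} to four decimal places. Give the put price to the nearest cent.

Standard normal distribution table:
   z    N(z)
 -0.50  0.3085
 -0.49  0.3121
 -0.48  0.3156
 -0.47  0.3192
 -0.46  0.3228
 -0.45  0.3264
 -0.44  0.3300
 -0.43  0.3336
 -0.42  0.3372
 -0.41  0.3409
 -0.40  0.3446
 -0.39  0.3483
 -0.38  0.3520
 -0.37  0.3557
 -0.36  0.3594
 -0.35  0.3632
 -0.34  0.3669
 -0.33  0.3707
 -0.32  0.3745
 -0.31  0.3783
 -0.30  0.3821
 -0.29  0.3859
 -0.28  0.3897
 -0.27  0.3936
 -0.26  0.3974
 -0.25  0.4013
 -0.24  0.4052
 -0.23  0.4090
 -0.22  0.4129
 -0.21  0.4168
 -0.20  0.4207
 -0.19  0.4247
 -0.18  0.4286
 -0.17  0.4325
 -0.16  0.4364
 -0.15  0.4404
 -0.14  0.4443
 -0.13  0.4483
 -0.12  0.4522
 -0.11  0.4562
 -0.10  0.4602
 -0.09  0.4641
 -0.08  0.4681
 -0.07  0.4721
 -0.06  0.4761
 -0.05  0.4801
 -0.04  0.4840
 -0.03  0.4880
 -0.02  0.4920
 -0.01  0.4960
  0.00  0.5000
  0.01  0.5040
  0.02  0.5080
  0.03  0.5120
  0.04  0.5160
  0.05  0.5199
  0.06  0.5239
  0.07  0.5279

$48.38

T = 1.5;  σ√T = 0.4899
d₁ = [ln(344/350) + (0.078 + 0.4²/2)·1.5] / 0.4899 = [-0.0173 + 0.2370] / 0.4899 = 0.4485 ≈ 0.45
d₂ = d₁ − σ√T = 0.4485 − 0.4899 = -0.0414 ≈ -0.04
e^(−rT) = e^(−0.078·1.5) = 0.8896
P = 350·0.8896·N(0.04) − 344·N(-0.45) = 350·0.8896·0.5160 − 344·0.3264 = 160.6618 − 112.2816 = 48.3802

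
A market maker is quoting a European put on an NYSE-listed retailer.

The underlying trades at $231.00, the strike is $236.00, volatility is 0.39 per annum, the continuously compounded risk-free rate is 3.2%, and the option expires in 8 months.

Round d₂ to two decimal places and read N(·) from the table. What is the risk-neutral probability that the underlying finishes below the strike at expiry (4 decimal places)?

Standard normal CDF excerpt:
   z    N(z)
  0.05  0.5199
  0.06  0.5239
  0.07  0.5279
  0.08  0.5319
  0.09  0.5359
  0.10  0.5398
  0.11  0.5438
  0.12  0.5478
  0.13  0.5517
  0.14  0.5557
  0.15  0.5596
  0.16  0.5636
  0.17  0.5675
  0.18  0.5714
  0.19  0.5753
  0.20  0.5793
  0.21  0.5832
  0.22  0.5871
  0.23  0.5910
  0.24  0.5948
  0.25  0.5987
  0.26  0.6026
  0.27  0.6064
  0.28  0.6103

0.5636

σ√T = 0.39 × 0.8165 = 0.3184
d₁ = [ln(231/236) + (0.032 + ½·0.39²)·0.6667] / (σ√T) = (-0.0214 + 0.0720) / 0.3184 = 0.1590 ≈ 0.16
d₂ = 0.1590 − 0.3184 = -0.1595 ≈ -0.16
Risk-neutral Pr[S_T < K] = N(−d₂) = N(0.16) = 0.5636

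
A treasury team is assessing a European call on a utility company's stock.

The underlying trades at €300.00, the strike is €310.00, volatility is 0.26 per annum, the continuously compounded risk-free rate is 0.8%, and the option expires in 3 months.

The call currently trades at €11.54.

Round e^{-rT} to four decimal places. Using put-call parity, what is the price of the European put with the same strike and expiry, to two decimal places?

e^(−rT) = e^(−0.008·0.25) = 0.9980
Put-call parity: C − P = S − K·e^(−rT) = 300 − 310·0.9980 = 300 − 309.3800 = -9.3800
P = C − (C − P) = 11.54 − (-9.3800) = 20.9200

€20.92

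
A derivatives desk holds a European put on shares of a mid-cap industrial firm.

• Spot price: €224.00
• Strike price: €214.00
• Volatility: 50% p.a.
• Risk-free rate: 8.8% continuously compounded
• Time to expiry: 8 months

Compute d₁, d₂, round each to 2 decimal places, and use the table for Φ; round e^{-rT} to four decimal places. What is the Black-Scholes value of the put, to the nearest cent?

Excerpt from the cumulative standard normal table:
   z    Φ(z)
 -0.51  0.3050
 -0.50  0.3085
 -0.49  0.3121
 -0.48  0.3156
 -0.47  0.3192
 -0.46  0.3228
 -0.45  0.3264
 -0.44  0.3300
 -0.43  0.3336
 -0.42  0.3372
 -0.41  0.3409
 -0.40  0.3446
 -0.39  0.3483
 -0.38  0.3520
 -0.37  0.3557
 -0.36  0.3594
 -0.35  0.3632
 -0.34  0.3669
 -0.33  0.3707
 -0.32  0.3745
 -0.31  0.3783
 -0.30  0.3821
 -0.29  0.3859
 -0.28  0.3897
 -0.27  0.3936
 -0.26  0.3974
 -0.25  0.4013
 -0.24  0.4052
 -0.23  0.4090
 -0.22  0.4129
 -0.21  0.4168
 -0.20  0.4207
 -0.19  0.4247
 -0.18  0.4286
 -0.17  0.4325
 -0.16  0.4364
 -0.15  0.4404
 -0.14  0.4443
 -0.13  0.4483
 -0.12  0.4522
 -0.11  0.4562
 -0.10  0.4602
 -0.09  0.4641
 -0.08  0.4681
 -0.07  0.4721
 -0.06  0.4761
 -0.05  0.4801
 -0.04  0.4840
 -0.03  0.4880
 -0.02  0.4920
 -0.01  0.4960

σ√T = 0.5·√0.6667 = 0.4082
d₁ = [ln(224/214) + (0.088 + ½·0.5²)·0.6667] / (σ√T) = (0.0457 + 0.1420) / 0.4082 = 0.4597 which rounds to 0.46
d₂ = 0.4597 − 0.4082 = 0.0514 which rounds to 0.05
exp(−rT) = exp(−0.088·0.6667) = 0.9430
N(−d₂) = N(-0.05) = 0.4801;  N(−d₁) = N(-0.46) = 0.3228
P = 214·0.9430·0.4801 − 224·0.3228 = 96.8851 − 72.3072 = 24.5779

€24.58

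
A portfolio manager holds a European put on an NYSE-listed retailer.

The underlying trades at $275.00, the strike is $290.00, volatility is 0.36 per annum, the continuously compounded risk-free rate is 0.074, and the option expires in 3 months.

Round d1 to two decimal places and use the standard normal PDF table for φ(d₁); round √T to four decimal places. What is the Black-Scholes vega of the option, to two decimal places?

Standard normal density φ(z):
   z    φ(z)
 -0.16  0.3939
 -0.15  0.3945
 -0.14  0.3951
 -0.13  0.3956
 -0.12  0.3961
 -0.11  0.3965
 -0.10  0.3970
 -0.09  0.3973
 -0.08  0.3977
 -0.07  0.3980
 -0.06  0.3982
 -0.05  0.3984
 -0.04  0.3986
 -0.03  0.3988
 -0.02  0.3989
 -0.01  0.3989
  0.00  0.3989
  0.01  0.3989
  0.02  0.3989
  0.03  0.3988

54.59

σ√T = 0.36 × 0.5000 = 0.1800
d₁ = [ln(275/290) + (0.074 + 0.36²/2)·0.25] / 0.1800 = [-0.0531 + 0.0347] / 0.1800 = -0.1023 which rounds to -0.10
√T = √0.25 = 0.5000
φ(d₁) = φ(-0.10) = 0.3970
vega = S·φ(d₁)·√T = 275·0.3970·0.5000 = 54.5875
(The call has the same vega.)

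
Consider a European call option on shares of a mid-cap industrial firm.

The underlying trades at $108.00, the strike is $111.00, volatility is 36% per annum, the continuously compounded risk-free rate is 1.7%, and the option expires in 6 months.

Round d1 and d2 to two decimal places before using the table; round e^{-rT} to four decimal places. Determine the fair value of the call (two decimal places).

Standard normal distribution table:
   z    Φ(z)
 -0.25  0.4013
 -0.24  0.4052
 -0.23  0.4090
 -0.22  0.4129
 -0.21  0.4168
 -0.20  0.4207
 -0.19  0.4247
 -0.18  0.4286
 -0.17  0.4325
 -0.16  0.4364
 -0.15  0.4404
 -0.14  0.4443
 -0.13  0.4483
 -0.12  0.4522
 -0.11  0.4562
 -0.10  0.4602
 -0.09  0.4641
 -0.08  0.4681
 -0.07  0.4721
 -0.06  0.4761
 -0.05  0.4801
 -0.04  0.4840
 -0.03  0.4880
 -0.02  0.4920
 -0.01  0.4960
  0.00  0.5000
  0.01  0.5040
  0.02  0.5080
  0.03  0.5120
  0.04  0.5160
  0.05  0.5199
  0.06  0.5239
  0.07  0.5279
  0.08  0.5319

$9.85

T = 0.5;  σ√T = 0.2546
d₁ = [ln(108/111) + (0.017 + 0.36²/2)·0.5] / 0.2546 = [-0.0274 + 0.0409] / 0.2546 = 0.0530 ⇒ 0.05
d₂ = d₁ − σ√T = 0.0530 − 0.2546 = -0.2015 ⇒ -0.20
e^(−rT) = e^(−0.017·0.5) = 0.9915
N(d₁) = N(0.05) = 0.5199;  N(d₂) = N(-0.20) = 0.4207
C = 108·0.5199 − 111·0.9915·0.4207 = 56.1492 − 46.3008 = 9.8484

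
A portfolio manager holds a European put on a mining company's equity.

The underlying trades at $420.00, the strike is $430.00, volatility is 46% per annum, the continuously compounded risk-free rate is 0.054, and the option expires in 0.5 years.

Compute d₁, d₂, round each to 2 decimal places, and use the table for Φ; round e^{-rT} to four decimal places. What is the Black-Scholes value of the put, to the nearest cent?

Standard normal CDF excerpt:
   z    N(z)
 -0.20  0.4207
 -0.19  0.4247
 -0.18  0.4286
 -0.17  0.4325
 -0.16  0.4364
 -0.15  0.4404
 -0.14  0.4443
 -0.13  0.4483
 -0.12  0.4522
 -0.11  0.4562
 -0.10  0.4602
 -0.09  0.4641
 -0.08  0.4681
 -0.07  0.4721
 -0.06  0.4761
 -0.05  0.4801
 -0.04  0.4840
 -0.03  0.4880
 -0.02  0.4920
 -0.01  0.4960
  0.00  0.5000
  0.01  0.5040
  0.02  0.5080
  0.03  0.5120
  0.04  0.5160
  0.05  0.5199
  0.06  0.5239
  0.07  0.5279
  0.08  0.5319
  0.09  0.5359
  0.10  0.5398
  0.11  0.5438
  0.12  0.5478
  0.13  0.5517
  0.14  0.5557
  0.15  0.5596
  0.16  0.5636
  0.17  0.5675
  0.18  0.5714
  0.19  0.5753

σ√T = 0.46·√0.5 = 0.3253
d₁ = [ln(420/430) + (0.054 + 0.46²/2)·0.5] / 0.3253 = [-0.0235 + 0.0799] / 0.3253 = 0.1733 ≈ 0.17
d₂ = d₁ − σ√T = 0.1733 − 0.3253 = -0.1520 ≈ -0.15
exp(−rT) = exp(−0.054·0.5) = 0.9734
P = 430·0.9734·N(0.15) − 420·N(-0.17) = 430·0.9734·0.5596 − 420·0.4325 = 234.2273 − 181.6500 = 52.5773

$52.58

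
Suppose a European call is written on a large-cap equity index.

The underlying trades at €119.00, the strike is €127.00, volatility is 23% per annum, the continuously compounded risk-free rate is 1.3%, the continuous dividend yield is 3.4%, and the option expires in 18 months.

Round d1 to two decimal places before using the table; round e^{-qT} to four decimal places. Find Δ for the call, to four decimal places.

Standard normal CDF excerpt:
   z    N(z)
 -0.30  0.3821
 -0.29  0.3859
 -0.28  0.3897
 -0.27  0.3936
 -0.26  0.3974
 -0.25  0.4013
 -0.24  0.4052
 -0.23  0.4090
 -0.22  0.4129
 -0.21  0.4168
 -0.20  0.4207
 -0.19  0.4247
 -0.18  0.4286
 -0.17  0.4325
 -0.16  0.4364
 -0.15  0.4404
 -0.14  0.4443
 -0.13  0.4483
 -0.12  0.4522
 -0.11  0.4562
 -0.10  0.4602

σ√T = 0.23·√1.5 = 0.2817
d₁ = [ln(119/127) + (0.013 − 0.034 + 0.23²/2)·1.5] / 0.2817 = [-0.0651 + 0.0082] / 0.2817 = -0.2020 which rounds to -0.20
N(d₁) = N(-0.20) = 0.4207
Δ_call = e^(−qT)·N(d₁) = 0.9503·0.4207 = 0.3998

0.3998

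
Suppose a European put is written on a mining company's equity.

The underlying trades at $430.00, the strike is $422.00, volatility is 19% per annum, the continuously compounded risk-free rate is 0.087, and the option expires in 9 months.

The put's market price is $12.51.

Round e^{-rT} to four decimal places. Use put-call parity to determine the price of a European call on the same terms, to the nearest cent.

e^(−rT) = e^(−0.087·0.75) = 0.9368
Put-call parity: C − P = S − K·e^(−rT) = 430 − 422·0.9368 = 430 − 395.3296 = 34.6704
C = P + (C − P) = 12.51 + (34.6704) = 47.1804

$47.18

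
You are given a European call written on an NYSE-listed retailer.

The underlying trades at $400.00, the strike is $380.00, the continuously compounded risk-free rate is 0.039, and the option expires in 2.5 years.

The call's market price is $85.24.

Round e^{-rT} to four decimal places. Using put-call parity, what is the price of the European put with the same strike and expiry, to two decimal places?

$29.94

e^(−rT) = e^(−0.039·2.5) = 0.9071
Put-call parity: C − P = S − K·e^(−rT) = 400 − 380·0.9071 = 400 − 344.6980 = 55.3020
P = C − (C − P) = 85.24 − (55.3020) = 29.9380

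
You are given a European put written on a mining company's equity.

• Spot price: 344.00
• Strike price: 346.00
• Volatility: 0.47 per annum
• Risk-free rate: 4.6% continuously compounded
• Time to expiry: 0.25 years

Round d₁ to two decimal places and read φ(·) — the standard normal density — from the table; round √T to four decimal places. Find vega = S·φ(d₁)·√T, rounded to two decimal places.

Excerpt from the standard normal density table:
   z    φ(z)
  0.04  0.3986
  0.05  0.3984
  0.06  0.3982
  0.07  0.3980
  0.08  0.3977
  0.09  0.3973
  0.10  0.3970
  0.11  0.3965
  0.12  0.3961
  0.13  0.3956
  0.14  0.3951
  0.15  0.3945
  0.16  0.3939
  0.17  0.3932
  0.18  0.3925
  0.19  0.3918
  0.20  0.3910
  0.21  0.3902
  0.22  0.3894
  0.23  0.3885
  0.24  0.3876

67.96

T = 0.25;  σ√T = 0.2350
d₁ = [ln(344/346) + (0.046 + 0.47²/2)·0.25] / 0.2350 = [-0.0058 + 0.0391] / 0.2350 = 0.1418 ⇒ 0.14
√T = √0.25 = 0.5000
φ(d₁) = φ(0.14) = 0.3951
vega = S·φ(d₁)·√T = 344·0.3951·0.5000 = 67.9572
(Call and put vega coincide under Black-Scholes.)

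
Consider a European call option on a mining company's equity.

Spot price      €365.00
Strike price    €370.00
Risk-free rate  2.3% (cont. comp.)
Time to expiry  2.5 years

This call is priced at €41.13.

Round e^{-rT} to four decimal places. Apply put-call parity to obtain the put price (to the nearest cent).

exp(−rT) = exp(−0.023·2.5) = 0.9441
Put-call parity: C − P = S − K·e^(−rT) = 365 − 370·0.9441 = 365 − 349.3170 = 15.6830
P = C − (C − P) = 41.13 − (15.6830) = 25.4470

€25.45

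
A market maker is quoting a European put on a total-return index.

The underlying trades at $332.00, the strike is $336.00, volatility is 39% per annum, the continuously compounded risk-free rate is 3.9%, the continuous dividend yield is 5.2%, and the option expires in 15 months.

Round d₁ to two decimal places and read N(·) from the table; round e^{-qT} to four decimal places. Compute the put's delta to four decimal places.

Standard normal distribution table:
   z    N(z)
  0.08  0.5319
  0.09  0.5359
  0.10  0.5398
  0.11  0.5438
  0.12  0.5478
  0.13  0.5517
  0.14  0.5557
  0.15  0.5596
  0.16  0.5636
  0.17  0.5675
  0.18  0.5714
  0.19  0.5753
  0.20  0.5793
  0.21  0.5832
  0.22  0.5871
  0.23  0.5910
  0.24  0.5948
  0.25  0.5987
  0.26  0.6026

σ√T = 0.39 × 1.1180 = 0.4360
ln(S/K) + (r − q + σ²/2)T = ln(332/336) + (0.039 − 0.052 + 0.39²/2)·1.25 = -0.0120 + 0.0788 = 0.0668
d₁ = 0.0668 / 0.4360 = 0.1533 ⇒ 0.15
N(d₁) = N(0.15) = 0.5596
Δ_put = e^(−qT)·(N(d₁) − 1) = 0.9371·(0.5596 − 1) = -0.4127

-0.4127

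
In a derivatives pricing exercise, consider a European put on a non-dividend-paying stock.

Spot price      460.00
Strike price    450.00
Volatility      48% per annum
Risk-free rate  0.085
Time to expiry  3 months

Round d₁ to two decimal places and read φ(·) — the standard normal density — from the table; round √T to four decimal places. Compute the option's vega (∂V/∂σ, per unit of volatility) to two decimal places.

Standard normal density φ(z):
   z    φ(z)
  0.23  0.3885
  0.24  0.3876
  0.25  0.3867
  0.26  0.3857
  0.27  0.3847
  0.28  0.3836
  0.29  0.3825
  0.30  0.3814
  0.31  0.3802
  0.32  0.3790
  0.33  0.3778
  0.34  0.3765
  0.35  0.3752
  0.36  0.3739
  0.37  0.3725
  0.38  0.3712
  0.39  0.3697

87.72

T = 0.25;  σ√T = 0.2400
d₁ = [ln(460/450) + (0.085 + 0.48²/2)·0.25] / 0.2400 = [0.0220 + 0.0500] / 0.2400 = 0.3001 ≈ 0.30
√T = √0.25 = 0.5000
φ(d₁) = φ(0.30) = 0.3814
vega = S·φ(d₁)·√T = 460·0.3814·0.5000 = 87.7220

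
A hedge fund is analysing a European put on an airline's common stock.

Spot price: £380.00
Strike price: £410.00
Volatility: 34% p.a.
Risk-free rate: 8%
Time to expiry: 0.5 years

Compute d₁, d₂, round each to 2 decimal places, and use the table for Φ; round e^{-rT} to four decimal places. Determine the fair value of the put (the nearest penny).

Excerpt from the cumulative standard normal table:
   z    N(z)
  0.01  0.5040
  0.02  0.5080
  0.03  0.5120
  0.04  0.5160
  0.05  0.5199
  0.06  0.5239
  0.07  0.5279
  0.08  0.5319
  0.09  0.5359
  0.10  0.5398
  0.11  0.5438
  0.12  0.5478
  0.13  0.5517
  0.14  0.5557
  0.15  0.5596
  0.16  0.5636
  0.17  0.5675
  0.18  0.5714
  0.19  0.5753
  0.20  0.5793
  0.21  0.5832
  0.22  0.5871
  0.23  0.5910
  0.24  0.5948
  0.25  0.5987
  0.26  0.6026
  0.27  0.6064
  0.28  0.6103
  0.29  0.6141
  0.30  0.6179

£44.32

T = 0.5;  σ√T = 0.2404
d₁ = [ln(380/410) + (0.08 + 0.34²/2)·0.5] / 0.2404 = [-0.0760 + 0.0689] / 0.2404 = -0.0295 → -0.03
d₂ = d₁ − σ√T = -0.0295 − 0.2404 = -0.2699 → -0.27
e^(−rT) = e^(−0.08·0.5) = 0.9608
N(−d₂) = N(0.27) = 0.6064;  N(−d₁) = N(0.03) = 0.5120
P = 410·0.9608·0.6064 − 380·0.5120 = 238.8779 − 194.5600 = 44.3179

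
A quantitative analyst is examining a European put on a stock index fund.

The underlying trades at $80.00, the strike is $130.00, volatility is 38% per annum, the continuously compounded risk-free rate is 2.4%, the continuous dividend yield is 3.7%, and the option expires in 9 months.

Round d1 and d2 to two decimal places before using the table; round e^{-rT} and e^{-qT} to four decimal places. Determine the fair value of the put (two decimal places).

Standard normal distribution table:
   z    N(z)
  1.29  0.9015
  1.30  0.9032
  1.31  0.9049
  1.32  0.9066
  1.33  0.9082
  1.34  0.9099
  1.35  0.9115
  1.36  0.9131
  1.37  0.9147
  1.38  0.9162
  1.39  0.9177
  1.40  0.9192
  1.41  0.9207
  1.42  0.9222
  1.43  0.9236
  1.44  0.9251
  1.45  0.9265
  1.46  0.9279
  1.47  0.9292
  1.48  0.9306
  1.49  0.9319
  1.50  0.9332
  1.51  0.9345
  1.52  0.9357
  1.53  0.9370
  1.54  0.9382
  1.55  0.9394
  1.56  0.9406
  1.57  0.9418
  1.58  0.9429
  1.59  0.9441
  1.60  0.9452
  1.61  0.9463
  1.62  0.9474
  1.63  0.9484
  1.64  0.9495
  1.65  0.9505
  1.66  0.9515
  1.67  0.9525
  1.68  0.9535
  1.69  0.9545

T = 0.75;  σ√T = 0.3291
d₁ = [ln(80/130) + (0.024 − 0.037 + 0.38²/2)·0.75] / 0.3291 = [-0.4855 + 0.0444] / 0.3291 = -1.3404 ⇒ -1.34
d₂ = d₁ − σ√T = -1.3404 − 0.3291 = -1.6695 ⇒ -1.67
exp(−qT) = exp(−0.037·0.75) = 0.9726;  exp(−rT) = exp(−0.024·0.75) = 0.9822
N(−d₂) = N(1.67) = 0.9525;  N(−d₁) = N(1.34) = 0.9099
P = 130·0.9822·0.9525 − 80·0.9726·0.9099 = 121.6209 − 70.7975 = 50.8234

$50.82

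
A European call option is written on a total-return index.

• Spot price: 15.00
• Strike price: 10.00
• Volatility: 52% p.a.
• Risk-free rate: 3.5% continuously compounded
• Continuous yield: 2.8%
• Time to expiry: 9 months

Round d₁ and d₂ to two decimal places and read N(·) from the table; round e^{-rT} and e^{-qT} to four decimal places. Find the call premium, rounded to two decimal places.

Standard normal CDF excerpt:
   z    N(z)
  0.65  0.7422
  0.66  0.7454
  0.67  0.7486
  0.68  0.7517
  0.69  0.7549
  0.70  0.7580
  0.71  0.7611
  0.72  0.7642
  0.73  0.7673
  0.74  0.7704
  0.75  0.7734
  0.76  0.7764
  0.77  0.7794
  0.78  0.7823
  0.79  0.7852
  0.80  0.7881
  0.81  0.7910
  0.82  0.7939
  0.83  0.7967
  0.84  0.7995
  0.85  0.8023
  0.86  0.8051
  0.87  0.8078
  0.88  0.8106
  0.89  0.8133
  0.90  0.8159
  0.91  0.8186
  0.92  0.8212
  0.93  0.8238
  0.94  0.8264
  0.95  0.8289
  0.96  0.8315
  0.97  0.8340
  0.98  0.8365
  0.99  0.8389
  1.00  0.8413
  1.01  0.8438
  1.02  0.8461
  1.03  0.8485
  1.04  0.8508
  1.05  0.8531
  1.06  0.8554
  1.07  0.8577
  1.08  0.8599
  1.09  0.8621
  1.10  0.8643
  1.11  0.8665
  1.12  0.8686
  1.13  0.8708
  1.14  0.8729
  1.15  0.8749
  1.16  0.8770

σ√T = 0.52·√0.75 = 0.4503
d₁ = [ln(15/10) + (0.035 − 0.028 + 0.52²/2)·0.75] / 0.4503 = [0.4055 + 0.1067] / 0.4503 = 1.1372 ⇒ 1.14
d₂ = d₁ − σ√T = 1.1372 − 0.4503 = 0.6869 ⇒ 0.69
e^(−qT) = e^(−0.028·0.75) = 0.9792;  e^(−rT) = e^(−0.035·0.75) = 0.9741
N(d₁) = N(1.14) = 0.8729;  N(d₂) = N(0.69) = 0.7549
C = 15·0.9792·0.8729 − 10·0.9741·0.7549 = 12.8212 − 7.3535 = 5.4677

5.47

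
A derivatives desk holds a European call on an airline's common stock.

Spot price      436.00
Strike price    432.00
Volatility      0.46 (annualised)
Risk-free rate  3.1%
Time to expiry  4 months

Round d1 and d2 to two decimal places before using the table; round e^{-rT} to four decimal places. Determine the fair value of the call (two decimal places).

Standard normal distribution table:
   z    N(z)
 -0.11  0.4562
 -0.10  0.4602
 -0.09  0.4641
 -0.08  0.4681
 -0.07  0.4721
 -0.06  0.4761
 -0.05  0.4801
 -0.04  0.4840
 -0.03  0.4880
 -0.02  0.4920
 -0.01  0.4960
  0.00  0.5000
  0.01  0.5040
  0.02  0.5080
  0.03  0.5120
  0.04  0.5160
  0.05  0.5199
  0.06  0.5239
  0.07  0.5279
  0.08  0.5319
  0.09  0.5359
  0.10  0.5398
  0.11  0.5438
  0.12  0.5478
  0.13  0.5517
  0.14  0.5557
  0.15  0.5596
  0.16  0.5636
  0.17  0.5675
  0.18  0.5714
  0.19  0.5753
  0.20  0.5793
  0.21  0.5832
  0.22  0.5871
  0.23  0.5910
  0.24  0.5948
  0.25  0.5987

σ√T = 0.46 × 0.5774 = 0.2656
d₁ = [ln(436/432) + (0.031 + 0.46²/2)·0.3333] / 0.2656 = [0.0092 + 0.0456] / 0.2656 = 0.2064 ⇒ 0.21
d₂ = d₁ − σ√T = 0.2064 − 0.2656 = -0.0592 ⇒ -0.06
e^(−rT) = e^(−0.031·0.3333) = 0.9897
N(d₁) = N(0.21) = 0.5832;  N(d₂) = N(-0.06) = 0.4761
C = 436·0.5832 − 432·0.9897·0.4761 = 254.2752 − 203.5567 = 50.7185

50.72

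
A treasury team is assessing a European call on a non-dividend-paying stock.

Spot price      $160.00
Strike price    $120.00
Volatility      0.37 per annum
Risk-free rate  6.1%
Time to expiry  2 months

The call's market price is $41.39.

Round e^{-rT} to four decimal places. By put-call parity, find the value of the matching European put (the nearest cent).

$0.18

e^(−rT) = e^(−0.061·0.1667) = 0.9899
Put-call parity: C − P = S − K·e^(−rT) = 160 − 120·0.9899 = 160 − 118.7880 = 41.2120
P = C − (C − P) = 41.39 − (41.2120) = 0.1780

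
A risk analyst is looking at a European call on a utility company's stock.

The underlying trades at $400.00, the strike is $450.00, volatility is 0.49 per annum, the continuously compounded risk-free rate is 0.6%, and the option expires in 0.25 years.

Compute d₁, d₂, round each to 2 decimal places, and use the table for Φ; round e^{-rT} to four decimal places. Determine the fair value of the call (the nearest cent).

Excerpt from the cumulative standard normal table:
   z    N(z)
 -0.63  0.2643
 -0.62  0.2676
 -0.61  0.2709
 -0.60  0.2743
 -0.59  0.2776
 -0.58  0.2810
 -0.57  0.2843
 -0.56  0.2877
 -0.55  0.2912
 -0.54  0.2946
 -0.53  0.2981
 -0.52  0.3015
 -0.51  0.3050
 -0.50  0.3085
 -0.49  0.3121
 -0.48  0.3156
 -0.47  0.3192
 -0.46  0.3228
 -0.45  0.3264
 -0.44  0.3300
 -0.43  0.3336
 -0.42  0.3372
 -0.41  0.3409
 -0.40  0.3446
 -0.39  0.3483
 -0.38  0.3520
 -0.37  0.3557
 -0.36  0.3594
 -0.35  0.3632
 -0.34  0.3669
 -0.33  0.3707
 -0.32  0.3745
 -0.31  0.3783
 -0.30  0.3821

σ√T = 0.49 × 0.5000 = 0.2450
d₁ = [ln(400/450) + (0.006 + ½·0.49²)·0.25] / (σ√T) = (-0.1178 + 0.0315) / 0.2450 = -0.3521 → -0.35
d₂ = -0.3521 − 0.2450 = -0.5971 → -0.60
e^(−rT) = e^(−0.006·0.25) = 0.9985
N(d₁) = N(-0.35) = 0.3632;  N(d₂) = N(-0.60) = 0.2743
C = 400·0.3632 − 450·0.9985·0.2743 = 145.2800 − 123.2498 = 22.0302

$22.03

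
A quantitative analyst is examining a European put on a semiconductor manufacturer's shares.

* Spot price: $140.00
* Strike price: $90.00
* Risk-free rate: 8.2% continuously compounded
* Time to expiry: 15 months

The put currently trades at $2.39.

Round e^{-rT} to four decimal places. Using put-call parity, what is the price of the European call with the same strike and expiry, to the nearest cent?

$61.16

e^(−rT) = e^(−0.082·1.25) = 0.9026
Put-call parity: C − P = S − K·e^(−rT) = 140 − 90·0.9026 = 140 − 81.2340 = 58.7660
C = P + (C − P) = 2.39 + (58.7660) = 61.1560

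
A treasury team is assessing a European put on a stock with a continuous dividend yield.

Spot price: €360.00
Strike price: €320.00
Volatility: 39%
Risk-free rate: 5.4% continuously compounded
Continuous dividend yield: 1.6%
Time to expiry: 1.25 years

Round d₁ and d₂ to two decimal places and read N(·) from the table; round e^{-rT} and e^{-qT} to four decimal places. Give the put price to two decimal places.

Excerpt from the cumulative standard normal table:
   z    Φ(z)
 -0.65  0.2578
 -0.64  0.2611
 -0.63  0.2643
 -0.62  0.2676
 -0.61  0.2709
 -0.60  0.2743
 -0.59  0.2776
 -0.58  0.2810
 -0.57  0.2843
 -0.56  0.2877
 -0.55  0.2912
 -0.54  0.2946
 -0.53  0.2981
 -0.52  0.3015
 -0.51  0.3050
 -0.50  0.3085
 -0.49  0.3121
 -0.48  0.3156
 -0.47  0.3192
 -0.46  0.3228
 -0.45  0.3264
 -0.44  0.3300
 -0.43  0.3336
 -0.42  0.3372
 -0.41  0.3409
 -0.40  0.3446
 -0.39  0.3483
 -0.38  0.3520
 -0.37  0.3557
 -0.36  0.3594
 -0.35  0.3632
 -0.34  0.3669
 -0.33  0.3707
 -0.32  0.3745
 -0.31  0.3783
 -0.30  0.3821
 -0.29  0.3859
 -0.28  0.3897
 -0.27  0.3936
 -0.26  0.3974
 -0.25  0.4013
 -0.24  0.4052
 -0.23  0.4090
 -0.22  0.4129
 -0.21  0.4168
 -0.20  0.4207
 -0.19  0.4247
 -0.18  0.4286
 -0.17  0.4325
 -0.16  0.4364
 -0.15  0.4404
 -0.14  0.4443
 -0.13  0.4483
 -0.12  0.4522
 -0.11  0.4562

T = 1.25;  σ√T = 0.4360
ln(S/K) + (r − q + σ²/2)T = ln(360/320) + (0.054 − 0.016 + 0.39²/2)·1.25 = 0.1178 + 0.1426 = 0.2603
d₁ = 0.2603 / 0.4360 = 0.5971 → 0.60
d₂ = d₁ − σ√T = 0.5971 − 0.4360 = 0.1610 → 0.16
e^(−qT) = e^(−0.016·1.25) = 0.9802;  e^(−rT) = e^(−0.054·1.25) = 0.9347
N(−d₂) = N(-0.16) = 0.4364;  N(−d₁) = N(-0.60) = 0.2743
P = 320·0.9347·0.4364 − 360·0.9802·0.2743 = 130.5290 − 96.7928 = 33.7362

€33.74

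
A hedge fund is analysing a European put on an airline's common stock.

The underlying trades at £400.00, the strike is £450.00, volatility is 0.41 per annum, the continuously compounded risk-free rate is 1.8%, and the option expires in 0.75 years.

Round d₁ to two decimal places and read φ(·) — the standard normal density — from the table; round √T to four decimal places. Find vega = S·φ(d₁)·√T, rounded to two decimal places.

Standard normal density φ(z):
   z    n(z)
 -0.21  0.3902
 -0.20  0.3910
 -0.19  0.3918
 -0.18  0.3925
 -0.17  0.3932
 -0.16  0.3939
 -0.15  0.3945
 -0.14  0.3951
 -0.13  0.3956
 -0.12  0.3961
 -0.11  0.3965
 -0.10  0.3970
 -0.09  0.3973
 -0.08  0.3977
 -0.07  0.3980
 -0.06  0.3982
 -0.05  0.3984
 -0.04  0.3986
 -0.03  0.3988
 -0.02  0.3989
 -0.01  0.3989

σ√T = 0.41·√0.75 = 0.3551
d₁ = [ln(400/450) + (0.018 + ½·0.41²)·0.75] / (σ√T) = (-0.1178 + 0.0765) / 0.3551 = -0.1162 → -0.12
√T = √0.75 = 0.8660
φ(d₁) = φ(-0.12) = 0.3961
vega = S·φ(d₁)·√T = 400·0.3961·0.8660 = 137.2090

137.21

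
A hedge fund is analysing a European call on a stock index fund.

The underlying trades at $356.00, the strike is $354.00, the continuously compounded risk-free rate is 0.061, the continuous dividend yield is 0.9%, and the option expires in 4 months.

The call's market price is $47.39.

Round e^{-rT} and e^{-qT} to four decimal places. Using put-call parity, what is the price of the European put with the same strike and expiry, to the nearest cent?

e^(−qT) = e^(−0.009·0.3333) = 0.9970;  e^(−rT) = e^(−0.061·0.3333) = 0.9799
Put-call parity: C − P = S·e^(−qT) − K·e^(−rT) = 356·0.9970 − 354·0.9799 = 354.9320 − 346.8846 = 8.0474
P = C − (C − P) = 47.39 − (8.0474) = 39.3426

$39.34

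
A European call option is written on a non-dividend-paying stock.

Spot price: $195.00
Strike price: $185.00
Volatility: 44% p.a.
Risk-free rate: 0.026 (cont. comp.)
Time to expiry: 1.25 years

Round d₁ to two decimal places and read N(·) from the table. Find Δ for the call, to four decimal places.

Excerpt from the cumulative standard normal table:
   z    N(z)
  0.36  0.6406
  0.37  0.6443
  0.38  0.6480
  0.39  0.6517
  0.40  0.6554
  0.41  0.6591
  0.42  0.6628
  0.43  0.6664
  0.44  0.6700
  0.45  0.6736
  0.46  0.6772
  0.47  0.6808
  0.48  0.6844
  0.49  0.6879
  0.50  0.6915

T = 1.25;  σ√T = 0.4919
d₁ = [ln(195/185) + (0.026 + ½·0.44²)·1.25] / (σ√T) = (0.0526 + 0.1535) / 0.4919 = 0.4190 → 0.42
N(d₁) = N(0.42) = 0.6628
Δ_call = N(d₁) = 0.6628

0.6628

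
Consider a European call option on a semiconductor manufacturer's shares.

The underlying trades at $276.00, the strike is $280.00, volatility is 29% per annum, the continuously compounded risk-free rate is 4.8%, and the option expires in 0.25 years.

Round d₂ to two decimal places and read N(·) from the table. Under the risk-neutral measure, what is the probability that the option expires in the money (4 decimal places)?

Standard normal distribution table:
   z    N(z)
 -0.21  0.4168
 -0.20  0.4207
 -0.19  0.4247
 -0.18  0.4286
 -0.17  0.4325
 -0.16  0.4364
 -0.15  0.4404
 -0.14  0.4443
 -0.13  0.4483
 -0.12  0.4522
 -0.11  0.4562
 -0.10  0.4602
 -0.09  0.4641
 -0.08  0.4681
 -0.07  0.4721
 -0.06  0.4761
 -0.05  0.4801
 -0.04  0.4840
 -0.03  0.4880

0.4641

σ√T = 0.29·√0.25 = 0.1450
ln(S/K) + (r + σ²/2)T = ln(276/280) + (0.048 + 0.29²/2)·0.25 = -0.0144 + 0.0225 = 0.0081
d₁ = 0.0081 / 0.1450 = 0.0560 ⇒ 0.06
d₂ = d₁ − σ√T = 0.0560 − 0.1450 = -0.0890 ⇒ -0.09
Pr(exercise) under Q = N(d₂) = 0.4641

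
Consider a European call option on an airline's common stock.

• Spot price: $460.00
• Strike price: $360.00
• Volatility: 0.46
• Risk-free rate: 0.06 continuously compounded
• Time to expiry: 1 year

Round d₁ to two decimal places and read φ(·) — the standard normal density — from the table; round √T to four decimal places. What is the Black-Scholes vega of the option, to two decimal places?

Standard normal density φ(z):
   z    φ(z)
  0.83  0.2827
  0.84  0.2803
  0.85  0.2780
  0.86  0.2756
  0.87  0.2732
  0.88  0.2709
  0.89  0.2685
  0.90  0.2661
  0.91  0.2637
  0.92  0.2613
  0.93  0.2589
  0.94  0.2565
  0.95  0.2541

123.51

T = 1;  σ√T = 0.4600
d₁ = [ln(460/360) + (0.06 + 0.46²/2)·1] / 0.4600 = [0.2451 + 0.1658] / 0.4600 = 0.8933 ≈ 0.89
√T = √1 = 1.0000
φ(d₁) = φ(0.89) = 0.2685
vega = S·φ(d₁)·√T = 460·0.2685·1.0000 = 123.5100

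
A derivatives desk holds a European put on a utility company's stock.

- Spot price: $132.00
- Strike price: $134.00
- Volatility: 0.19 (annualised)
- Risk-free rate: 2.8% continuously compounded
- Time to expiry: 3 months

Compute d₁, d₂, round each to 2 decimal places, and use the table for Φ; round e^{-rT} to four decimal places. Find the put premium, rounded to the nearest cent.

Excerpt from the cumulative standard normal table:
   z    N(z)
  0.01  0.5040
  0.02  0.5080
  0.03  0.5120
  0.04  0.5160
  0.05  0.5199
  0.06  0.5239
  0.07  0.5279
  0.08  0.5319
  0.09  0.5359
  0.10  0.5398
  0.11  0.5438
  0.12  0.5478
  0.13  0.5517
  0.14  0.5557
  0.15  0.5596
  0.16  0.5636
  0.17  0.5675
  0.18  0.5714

T = 0.25;  σ√T = 0.0950
d₁ = [ln(132/134) + (0.028 + 0.19²/2)·0.25] / 0.0950 = [-0.0150 + 0.0115] / 0.0950 = -0.0371 ≈ -0.04
d₂ = d₁ − σ√T = -0.0371 − 0.0950 = -0.1321 ≈ -0.13
exp(−rT) = exp(−0.028·0.25) = 0.9930
N(−d₂) = N(0.13) = 0.5517;  N(−d₁) = N(0.04) = 0.5160
P = 134·0.9930·0.5517 − 132·0.5160 = 73.4103 − 68.1120 = 5.2983

$5.30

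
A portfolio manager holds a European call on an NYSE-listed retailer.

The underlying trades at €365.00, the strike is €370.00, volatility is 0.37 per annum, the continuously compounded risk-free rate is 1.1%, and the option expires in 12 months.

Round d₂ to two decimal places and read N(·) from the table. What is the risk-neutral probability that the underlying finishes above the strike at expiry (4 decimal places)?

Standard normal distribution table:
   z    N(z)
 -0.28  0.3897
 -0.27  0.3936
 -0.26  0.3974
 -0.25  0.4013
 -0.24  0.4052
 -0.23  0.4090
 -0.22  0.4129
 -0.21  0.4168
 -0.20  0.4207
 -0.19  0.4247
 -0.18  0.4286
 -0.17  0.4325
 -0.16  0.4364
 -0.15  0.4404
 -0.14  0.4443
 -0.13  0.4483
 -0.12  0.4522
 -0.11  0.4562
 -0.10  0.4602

0.4247

σ√T = 0.37 × 1.0000 = 0.3700
d₁ = [ln(365/370) + (0.011 + 0.37²/2)·1] / 0.3700 = [-0.0136 + 0.0794] / 0.3700 = 0.1780 → 0.18
d₂ = d₁ − σ√T = 0.1780 − 0.3700 = -0.1920 → -0.19
Pr(exercise) under Q = N(d₂) = 0.4247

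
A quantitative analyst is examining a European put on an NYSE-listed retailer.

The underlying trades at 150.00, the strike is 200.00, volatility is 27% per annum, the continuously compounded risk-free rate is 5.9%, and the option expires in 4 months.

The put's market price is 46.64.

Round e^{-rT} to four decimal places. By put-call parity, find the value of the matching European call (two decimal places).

e^(−rT) = e^(−0.059·0.3333) = 0.9805
Put-call parity: C − P = S − K·e^(−rT) = 150 − 200·0.9805 = 150 − 196.1000 = -46.1000
C = P + (C − P) = 46.64 + (-46.1000) = 0.5400

0.54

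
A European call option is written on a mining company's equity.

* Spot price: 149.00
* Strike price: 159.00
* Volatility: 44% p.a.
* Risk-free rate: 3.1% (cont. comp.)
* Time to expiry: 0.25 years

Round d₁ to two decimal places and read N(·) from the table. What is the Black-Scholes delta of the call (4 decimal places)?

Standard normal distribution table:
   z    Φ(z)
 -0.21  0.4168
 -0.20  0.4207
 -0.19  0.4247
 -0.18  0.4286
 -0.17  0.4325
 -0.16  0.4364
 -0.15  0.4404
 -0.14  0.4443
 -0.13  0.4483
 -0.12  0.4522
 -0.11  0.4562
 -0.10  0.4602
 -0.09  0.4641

σ√T = 0.44·√0.25 = 0.2200
d₁ = [ln(149/159) + (0.031 + 0.44²/2)·0.25] / 0.2200 = [-0.0650 + 0.0319] / 0.2200 = -0.1500 ≈ -0.15
N(d₁) = N(-0.15) = 0.4404
Δ_call = N(d₁) = 0.4404

0.4404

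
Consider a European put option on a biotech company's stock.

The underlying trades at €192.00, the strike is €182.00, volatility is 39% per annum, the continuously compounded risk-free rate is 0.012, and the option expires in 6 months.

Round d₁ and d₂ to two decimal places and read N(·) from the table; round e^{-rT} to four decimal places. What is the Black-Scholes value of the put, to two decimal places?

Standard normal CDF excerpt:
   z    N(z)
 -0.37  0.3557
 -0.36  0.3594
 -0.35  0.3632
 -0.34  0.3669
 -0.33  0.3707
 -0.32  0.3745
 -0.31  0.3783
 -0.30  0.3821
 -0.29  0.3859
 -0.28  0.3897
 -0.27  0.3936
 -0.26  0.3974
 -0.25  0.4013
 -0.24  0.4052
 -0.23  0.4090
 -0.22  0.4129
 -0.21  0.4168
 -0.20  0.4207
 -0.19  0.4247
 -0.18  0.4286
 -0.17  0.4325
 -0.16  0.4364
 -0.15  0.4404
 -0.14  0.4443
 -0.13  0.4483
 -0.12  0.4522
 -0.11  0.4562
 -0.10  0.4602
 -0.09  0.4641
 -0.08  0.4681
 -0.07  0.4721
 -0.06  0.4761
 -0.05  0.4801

T = 0.5;  σ√T = 0.2758
ln(S/K) + (r + σ²/2)T = ln(192/182) + (0.012 + 0.39²/2)·0.5 = 0.0535 + 0.0440 = 0.0975
d₁ = 0.0975 / 0.2758 = 0.3536 ≈ 0.35
d₂ = d₁ − σ√T = 0.3536 − 0.2758 = 0.0778 ≈ 0.08
e^(−rT) = e^(−0.012·0.5) = 0.9940
P = 182·0.9940·N(-0.08) − 192·N(-0.35) = 182·0.9940·0.4681 − 192·0.3632 = 84.6830 − 69.7344 = 14.9486

€14.95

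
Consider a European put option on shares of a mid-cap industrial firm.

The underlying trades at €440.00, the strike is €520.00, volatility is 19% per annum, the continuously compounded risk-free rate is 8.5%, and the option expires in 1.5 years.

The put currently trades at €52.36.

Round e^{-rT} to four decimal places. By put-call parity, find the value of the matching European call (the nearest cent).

e^(−rT) = e^(−0.085·1.5) = 0.8803
Put-call parity: C − P = S − K·e^(−rT) = 440 − 520·0.8803 = 440 − 457.7560 = -17.7560
C = P + (C − P) = 52.36 + (-17.7560) = 34.6040

€34.60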